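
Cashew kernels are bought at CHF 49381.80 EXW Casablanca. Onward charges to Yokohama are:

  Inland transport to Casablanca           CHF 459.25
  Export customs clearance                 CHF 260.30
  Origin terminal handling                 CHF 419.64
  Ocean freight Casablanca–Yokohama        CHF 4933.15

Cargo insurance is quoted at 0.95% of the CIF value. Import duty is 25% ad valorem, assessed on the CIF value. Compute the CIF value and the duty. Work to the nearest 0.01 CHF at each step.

CIF value: CHF 55986.01; import duty: CHF 13996.50

Let C be the CIF value. C = EXW price + pre-shipment costs + freight + 0.95% × C
C − 0.95% × C = 49381.80 + 459.25 + 260.30 + 419.64 + 4933.15
0.9905 × C = 55454.14
C = 55454.14 / 0.9905 = 55986.01
Insurance premium = 0.95% × 55986.01 = 531.87
Import duty = 55986.01 × 25% = 13996.50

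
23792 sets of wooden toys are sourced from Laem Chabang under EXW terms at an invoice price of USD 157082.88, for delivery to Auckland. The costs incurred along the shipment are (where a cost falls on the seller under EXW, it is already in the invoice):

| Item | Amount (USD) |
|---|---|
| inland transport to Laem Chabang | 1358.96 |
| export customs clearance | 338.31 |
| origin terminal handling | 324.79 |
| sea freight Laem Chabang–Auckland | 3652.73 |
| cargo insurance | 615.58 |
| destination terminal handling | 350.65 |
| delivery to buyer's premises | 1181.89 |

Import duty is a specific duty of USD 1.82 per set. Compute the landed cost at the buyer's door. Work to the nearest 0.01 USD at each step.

Total landed cost: USD 208207.23

EXW: the seller makes goods available at their premises; the buyer bears all onward costs.
CIF value = EXW price + inland to port + export clearance + origin terminal + freight + insurance = 157082.88 + 1358.96 + 338.31 + 324.79 + 3652.73 + 615.58 = 163373.25
Import duty = 23792 × 1.82 = 43301.44
Buyer bears: inland to port 1358.96 + export clearance 338.31 + origin terminal 324.79 + freight 3652.73 + insurance 615.58 + destination terminal 350.65 + delivery 1181.89 + duty 43301.44 = 51124.35
Landed cost = invoice 157082.88 + 51124.35 = 208207.23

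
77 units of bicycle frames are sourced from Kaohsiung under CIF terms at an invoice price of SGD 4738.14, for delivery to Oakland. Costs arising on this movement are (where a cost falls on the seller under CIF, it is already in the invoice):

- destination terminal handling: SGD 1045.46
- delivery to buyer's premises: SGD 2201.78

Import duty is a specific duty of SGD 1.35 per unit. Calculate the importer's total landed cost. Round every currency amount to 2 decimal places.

Total landed cost: SGD 8089.33

CIF: the seller pays costs through ocean freight and marine insurance to the destination port.
The CIF price already equals the CIF value: 4738.14
Import duty = 77 × 1.35 = 103.95
Buyer bears: destination terminal 1045.46 + delivery 2201.78 + duty 103.95 = 3351.19
Landed cost = invoice 4738.14 + 3351.19 = 8089.33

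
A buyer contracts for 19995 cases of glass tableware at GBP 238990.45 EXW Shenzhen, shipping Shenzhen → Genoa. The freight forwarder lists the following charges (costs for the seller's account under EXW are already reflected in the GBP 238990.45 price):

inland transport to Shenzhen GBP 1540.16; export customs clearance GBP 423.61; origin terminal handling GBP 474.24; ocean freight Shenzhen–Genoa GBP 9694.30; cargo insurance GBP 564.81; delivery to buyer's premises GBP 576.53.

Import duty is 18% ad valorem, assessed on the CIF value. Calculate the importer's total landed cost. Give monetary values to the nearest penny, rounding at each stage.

EXW: the seller makes goods available at their premises; the buyer bears all onward costs.
CIF value = EXW price + inland to port + export clearance + origin terminal + freight + insurance = 238990.45 + 1540.16 + 423.61 + 474.24 + 9694.30 + 564.81 = 251687.57
Import duty = 251687.57 × 18% = 45303.76
Buyer bears: inland to port 1540.16 + export clearance 423.61 + origin terminal 474.24 + freight 9694.30 + insurance 564.81 + delivery 576.53 + duty 45303.76 = 58577.41
Landed cost = invoice 238990.45 + 58577.41 = 297567.86

Total landed cost: GBP 297567.86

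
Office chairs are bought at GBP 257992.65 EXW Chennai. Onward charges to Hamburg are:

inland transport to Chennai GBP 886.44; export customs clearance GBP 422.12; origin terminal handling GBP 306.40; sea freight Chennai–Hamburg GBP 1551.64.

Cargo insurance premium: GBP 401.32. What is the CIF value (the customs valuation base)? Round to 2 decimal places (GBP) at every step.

CIF value: GBP 261560.57

CIF = EXW price + pre-shipment costs + freight + insurance
CIF = 257992.65 + 886.44 + 422.12 + 306.40 + 1551.64 + 401.32 = 261560.57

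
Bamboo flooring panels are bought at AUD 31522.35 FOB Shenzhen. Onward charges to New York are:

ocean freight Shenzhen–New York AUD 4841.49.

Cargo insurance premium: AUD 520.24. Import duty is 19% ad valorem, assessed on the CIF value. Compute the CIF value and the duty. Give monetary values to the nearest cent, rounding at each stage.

CIF = FOB price + freight + insurance
CIF = 31522.35 + 4841.49 + 520.24 = 36884.08
Import duty = 36884.08 × 19% = 7007.98

CIF value: AUD 36884.08; import duty: AUD 7007.98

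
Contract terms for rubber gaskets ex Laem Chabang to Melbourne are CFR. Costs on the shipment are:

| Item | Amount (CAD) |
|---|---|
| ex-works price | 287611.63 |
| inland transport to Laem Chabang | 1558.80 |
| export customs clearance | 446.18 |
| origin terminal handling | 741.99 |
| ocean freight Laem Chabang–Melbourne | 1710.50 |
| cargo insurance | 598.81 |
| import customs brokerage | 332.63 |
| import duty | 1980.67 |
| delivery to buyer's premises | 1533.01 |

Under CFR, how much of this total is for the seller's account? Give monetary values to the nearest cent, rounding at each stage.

CFR: the seller pays costs through ocean freight to the destination port, but not insurance.
Seller's account: goods 287611.63 + inland to port 1558.80 + export clearance 446.18 + origin terminal 741.99 + freight 1710.50 = 292069.10
Buyer's account: insurance 598.81 + brokerage 332.63 + duty 1980.67 + delivery 1533.01 = 4445.12

Seller's account: CAD 292069.10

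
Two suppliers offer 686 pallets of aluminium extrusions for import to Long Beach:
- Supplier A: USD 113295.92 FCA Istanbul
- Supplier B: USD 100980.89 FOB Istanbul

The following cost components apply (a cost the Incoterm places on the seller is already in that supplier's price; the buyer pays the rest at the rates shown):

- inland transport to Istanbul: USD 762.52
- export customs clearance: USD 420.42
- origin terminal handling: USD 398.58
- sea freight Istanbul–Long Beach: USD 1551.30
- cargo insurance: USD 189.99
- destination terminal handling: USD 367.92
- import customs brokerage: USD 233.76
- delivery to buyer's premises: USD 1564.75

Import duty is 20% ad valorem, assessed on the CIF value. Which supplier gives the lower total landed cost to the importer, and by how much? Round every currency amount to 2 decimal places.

Supplier A (FCA):
CIF value = FCA price + origin terminal + freight + insurance = 113295.92 + 398.58 + 1551.30 + 189.99 = 115435.79
Import duty = 115435.79 × 20% = 23087.16
Buyer bears (A): 398.58 + 1551.30 + 189.99 + 367.92 + 233.76 + 1564.75 = 4306.30
Landed cost (A) = invoice 113295.92 + 4306.30 + duty 23087.16 = 140689.38
Supplier B (FOB):
CIF value = FOB price + freight + insurance = 100980.89 + 1551.30 + 189.99 = 102722.18
Import duty = 102722.18 × 20% = 20544.44
Buyer bears (B): 1551.30 + 189.99 + 367.92 + 233.76 + 1564.75 = 3907.72
Landed cost (B) = invoice 100980.89 + 3907.72 + duty 20544.44 = 125433.05
Difference = |140689.38 − 125433.05| = 15256.33

Supplier B is cheaper by USD 15256.33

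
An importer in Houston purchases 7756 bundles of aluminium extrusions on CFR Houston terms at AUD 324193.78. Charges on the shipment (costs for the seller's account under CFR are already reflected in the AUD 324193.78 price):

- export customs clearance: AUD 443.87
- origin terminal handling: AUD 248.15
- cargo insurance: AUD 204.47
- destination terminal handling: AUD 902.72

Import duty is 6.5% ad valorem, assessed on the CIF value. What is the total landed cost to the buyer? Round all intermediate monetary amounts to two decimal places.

CFR: the seller pays costs through ocean freight to the destination port, but not insurance.
Already in the invoice (seller's account under CFR): export clearance, origin terminal — exclude.
CIF value = CFR price + insurance = 324193.78 + 204.47 = 324398.25
Import duty = 324398.25 × 6.5% = 21085.89
Buyer bears: insurance 204.47 + destination terminal 902.72 + duty 21085.89 = 22193.08
Landed cost = invoice 324193.78 + 22193.08 = 346386.86

Total landed cost: AUD 346386.86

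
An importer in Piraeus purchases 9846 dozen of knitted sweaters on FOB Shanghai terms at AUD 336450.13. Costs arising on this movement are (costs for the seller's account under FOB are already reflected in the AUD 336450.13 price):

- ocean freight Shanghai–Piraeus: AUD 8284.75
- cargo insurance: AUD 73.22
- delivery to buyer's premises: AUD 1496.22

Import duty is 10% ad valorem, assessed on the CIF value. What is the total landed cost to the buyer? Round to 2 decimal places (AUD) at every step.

FOB: the seller bears costs until goods are on board at the origin port; the buyer bears freight, insurance and all costs thereafter.
CIF value = FOB price + freight + insurance = 336450.13 + 8284.75 + 73.22 = 344808.10
Import duty = 344808.10 × 10% = 34480.81
Buyer bears: freight 8284.75 + insurance 73.22 + delivery 1496.22 + duty 34480.81 = 44335.00
Landed cost = invoice 336450.13 + 44335.00 = 380785.13

Total landed cost: AUD 380785.13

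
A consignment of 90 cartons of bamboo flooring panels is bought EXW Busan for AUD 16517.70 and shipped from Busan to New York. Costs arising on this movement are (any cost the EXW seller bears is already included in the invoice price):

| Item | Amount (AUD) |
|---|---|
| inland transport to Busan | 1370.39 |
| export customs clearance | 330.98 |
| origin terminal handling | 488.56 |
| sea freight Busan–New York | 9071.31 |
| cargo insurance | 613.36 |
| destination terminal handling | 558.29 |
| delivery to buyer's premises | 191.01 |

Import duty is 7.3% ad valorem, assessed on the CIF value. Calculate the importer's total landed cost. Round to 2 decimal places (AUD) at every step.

Total landed cost: AUD 31214.24

EXW: the seller makes goods available at their premises; the buyer bears all onward costs.
CIF value = EXW price + inland to port + export clearance + origin terminal + freight + insurance = 16517.70 + 1370.39 + 330.98 + 488.56 + 9071.31 + 613.36 = 28392.30
Import duty = 28392.30 × 7.3% = 2072.64
Buyer bears: inland to port 1370.39 + export clearance 330.98 + origin terminal 488.56 + freight 9071.31 + insurance 613.36 + destination terminal 558.29 + delivery 191.01 + duty 2072.64 = 14696.54
Landed cost = invoice 16517.70 + 14696.54 = 31214.24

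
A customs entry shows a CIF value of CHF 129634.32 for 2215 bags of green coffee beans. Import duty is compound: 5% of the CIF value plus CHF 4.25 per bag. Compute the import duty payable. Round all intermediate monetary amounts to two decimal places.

Import duty: CHF 15895.47

Ad valorem component: 129634.32 × 5% = 6481.72
Specific component: 2215 × 4.25 = 9413.75
Import duty = 6481.72 + 9413.75 = 15895.47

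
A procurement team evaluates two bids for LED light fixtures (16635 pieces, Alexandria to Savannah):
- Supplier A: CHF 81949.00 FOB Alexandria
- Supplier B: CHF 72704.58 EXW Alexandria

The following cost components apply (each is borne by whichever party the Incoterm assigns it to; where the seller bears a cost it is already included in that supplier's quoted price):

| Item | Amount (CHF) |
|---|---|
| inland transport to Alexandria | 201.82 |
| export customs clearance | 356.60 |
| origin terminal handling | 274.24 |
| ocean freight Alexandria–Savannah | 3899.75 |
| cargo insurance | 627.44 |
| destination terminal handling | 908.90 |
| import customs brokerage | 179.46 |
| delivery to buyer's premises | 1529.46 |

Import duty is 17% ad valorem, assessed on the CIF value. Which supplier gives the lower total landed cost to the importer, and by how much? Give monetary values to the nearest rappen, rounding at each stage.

Supplier B is cheaper by CHF 9841.76

Supplier A (FOB):
CIF value = FOB price + freight + insurance = 81949.00 + 3899.75 + 627.44 = 86476.19
Import duty = 86476.19 × 17% = 14700.95
Buyer bears (A): 3899.75 + 627.44 + 908.90 + 179.46 + 1529.46 = 7145.01
Landed cost (A) = invoice 81949.00 + 7145.01 + duty 14700.95 = 103794.96
Supplier B (EXW):
CIF value = EXW price + inland to port + export clearance + origin terminal + freight + insurance = 72704.58 + 201.82 + 356.60 + 274.24 + 3899.75 + 627.44 = 78064.43
Import duty = 78064.43 × 17% = 13270.95
Buyer bears (B): 201.82 + 356.60 + 274.24 + 3899.75 + 627.44 + 908.90 + 179.46 + 1529.46 = 7977.67
Landed cost (B) = invoice 72704.58 + 7977.67 + duty 13270.95 = 93953.20
Difference = |103794.96 − 93953.20| = 9841.76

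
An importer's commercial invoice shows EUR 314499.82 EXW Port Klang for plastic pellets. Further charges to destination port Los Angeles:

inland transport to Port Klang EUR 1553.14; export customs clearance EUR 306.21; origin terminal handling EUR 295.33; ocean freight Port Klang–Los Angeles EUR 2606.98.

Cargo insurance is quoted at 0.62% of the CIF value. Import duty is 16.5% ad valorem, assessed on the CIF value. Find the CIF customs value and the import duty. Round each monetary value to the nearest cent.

CIF value: EUR 321253.25; import duty: EUR 53006.79

Let C be the CIF value. C = EXW price + pre-shipment costs + freight + 0.62% × C
C − 0.62% × C = 314499.82 + 1553.14 + 306.21 + 295.33 + 2606.98
0.9938 × C = 319261.48
C = 319261.48 / 0.9938 = 321253.25
Insurance premium = 0.62% × 321253.25 = 1991.77
Import duty = 321253.25 × 16.5% = 53006.79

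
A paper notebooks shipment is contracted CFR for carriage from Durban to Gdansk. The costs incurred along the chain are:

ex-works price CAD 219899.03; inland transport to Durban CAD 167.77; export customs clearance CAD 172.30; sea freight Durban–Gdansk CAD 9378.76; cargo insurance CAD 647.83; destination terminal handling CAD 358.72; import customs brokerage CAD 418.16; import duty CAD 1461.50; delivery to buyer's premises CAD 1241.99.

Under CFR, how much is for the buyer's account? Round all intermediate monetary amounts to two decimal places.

Buyer's account: CAD 4128.20

CFR: the seller pays costs through ocean freight to the destination port, but not insurance.
Seller's account: goods 219899.03 + inland to port 167.77 + export clearance 172.30 + freight 9378.76 = 229617.86
Buyer's account: insurance 647.83 + destination terminal 358.72 + brokerage 418.16 + duty 1461.50 + delivery 1241.99 = 4128.20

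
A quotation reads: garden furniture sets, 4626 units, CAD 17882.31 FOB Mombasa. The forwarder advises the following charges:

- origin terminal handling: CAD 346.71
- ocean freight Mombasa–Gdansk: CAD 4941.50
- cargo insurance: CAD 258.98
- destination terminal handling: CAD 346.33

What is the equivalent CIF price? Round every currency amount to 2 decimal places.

Not relevant to the conversion: origin terminal — on the seller under both FOB and CIF; already in the FOB price and stays in the CIF price. destination terminal — on the buyer under both terms; not part of either seller's price.
From FOB to CIF, the seller additionally bears: freight, insurance.
CIF price = 17882.31 + 4941.50 + 258.98 = 23082.79

CIF price: CAD 23082.79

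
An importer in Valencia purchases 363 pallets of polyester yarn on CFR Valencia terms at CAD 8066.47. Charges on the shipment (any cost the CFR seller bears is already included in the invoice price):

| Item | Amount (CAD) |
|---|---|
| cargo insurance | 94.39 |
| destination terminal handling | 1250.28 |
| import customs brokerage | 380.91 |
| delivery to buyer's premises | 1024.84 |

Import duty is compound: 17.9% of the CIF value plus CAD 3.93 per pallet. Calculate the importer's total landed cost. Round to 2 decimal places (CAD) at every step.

CFR: the seller pays costs through ocean freight to the destination port, but not insurance.
CIF value = CFR price + insurance = 8066.47 + 94.39 = 8160.86
Ad valorem component: 8160.86 × 17.9% = 1460.79
Specific component: 363 × 3.93 = 1426.59
Import duty = 1460.79 + 1426.59 = 2887.38
Buyer bears: insurance 94.39 + destination terminal 1250.28 + brokerage 380.91 + delivery 1024.84 + duty 2887.38 = 5637.80
Landed cost = invoice 8066.47 + 5637.80 = 13704.27

Total landed cost: CAD 13704.27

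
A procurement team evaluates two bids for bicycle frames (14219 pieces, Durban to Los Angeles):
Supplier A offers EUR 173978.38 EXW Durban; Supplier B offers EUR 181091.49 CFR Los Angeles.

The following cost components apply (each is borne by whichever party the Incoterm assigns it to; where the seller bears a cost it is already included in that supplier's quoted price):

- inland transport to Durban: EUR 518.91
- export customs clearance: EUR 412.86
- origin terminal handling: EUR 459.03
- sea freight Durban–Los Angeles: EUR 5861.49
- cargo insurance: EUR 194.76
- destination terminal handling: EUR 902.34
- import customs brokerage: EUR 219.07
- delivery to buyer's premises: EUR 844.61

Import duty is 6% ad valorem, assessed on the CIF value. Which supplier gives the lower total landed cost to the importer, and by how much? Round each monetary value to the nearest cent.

Supplier A (EXW):
CIF value = EXW price + inland to port + export clearance + origin terminal + freight + insurance = 173978.38 + 518.91 + 412.86 + 459.03 + 5861.49 + 194.76 = 181425.43
Import duty = 181425.43 × 6% = 10885.53
Buyer bears (A): 518.91 + 412.86 + 459.03 + 5861.49 + 194.76 + 902.34 + 219.07 + 844.61 = 9413.07
Landed cost (A) = invoice 173978.38 + 9413.07 + duty 10885.53 = 194276.98
Supplier B (CFR):
CIF value = CFR price + insurance = 181091.49 + 194.76 = 181286.25
Import duty = 181286.25 × 6% = 10877.18
Buyer bears (B): 194.76 + 902.34 + 219.07 + 844.61 = 2160.78
Landed cost (B) = invoice 181091.49 + 2160.78 + duty 10877.18 = 194129.45
Difference = |194276.98 − 194129.45| = 147.53

Supplier B is cheaper by EUR 147.53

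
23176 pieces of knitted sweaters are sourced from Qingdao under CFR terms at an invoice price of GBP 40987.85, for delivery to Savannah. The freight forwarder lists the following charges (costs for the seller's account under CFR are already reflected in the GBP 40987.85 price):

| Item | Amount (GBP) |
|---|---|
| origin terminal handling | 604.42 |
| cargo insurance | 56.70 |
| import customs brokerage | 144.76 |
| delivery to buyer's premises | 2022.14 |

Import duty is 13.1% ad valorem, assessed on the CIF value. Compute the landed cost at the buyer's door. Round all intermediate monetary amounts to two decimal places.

Total landed cost: GBP 48588.29

CFR: the seller pays costs through ocean freight to the destination port, but not insurance.
Already in the invoice (seller's account under CFR): origin terminal — exclude.
CIF value = CFR price + insurance = 40987.85 + 56.70 = 41044.55
Import duty = 41044.55 × 13.1% = 5376.84
Buyer bears: insurance 56.70 + brokerage 144.76 + delivery 2022.14 + duty 5376.84 = 7600.44
Landed cost = invoice 40987.85 + 7600.44 = 48588.29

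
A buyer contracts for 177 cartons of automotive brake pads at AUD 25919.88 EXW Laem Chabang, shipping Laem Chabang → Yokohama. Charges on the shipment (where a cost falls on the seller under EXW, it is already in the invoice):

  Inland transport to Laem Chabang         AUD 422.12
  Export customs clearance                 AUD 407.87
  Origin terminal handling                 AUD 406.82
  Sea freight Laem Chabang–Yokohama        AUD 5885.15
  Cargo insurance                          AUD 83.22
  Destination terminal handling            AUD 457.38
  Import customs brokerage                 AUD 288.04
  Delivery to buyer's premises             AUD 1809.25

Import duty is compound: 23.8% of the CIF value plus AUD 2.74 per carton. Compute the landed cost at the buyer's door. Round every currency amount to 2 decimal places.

Total landed cost: AUD 44048.47

EXW: the seller makes goods available at their premises; the buyer bears all onward costs.
CIF value = EXW price + inland to port + export clearance + origin terminal + freight + insurance = 25919.88 + 422.12 + 407.87 + 406.82 + 5885.15 + 83.22 = 33125.06
Ad valorem component: 33125.06 × 23.8% = 7883.76
Specific component: 177 × 2.74 = 484.98
Import duty = 7883.76 + 484.98 = 8368.74
Buyer bears: inland to port 422.12 + export clearance 407.87 + origin terminal 406.82 + freight 5885.15 + insurance 83.22 + destination terminal 457.38 + brokerage 288.04 + delivery 1809.25 + duty 8368.74 = 18128.59
Landed cost = invoice 25919.88 + 18128.59 = 44048.47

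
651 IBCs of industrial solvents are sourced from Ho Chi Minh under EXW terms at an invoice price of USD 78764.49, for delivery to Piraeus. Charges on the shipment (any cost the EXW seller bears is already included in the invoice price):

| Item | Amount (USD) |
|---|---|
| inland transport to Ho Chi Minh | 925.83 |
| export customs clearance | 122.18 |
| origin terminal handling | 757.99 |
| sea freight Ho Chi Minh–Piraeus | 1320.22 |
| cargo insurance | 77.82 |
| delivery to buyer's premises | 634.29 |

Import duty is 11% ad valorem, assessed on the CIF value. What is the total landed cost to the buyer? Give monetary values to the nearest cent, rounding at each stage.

Total landed cost: USD 91619.36

EXW: the seller makes goods available at their premises; the buyer bears all onward costs.
CIF value = EXW price + inland to port + export clearance + origin terminal + freight + insurance = 78764.49 + 925.83 + 122.18 + 757.99 + 1320.22 + 77.82 = 81968.53
Import duty = 81968.53 × 11% = 9016.54
Buyer bears: inland to port 925.83 + export clearance 122.18 + origin terminal 757.99 + freight 1320.22 + insurance 77.82 + delivery 634.29 + duty 9016.54 = 12854.87
Landed cost = invoice 78764.49 + 12854.87 = 91619.36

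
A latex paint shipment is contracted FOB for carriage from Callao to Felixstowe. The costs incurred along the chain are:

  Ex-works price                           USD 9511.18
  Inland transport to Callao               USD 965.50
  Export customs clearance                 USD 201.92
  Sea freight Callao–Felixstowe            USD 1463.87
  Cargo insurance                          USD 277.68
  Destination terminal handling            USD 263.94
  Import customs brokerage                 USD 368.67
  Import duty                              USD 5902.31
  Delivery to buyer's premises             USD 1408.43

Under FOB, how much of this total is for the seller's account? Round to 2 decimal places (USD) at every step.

FOB: the seller bears costs until goods are on board at the origin port; the buyer bears freight, insurance and all costs thereafter.
Seller's account: goods 9511.18 + inland to port 965.50 + export clearance 201.92 = 10678.60
Buyer's account: freight 1463.87 + insurance 277.68 + destination terminal 263.94 + brokerage 368.67 + duty 5902.31 + delivery 1408.43 = 9684.90

Seller's account: USD 10678.60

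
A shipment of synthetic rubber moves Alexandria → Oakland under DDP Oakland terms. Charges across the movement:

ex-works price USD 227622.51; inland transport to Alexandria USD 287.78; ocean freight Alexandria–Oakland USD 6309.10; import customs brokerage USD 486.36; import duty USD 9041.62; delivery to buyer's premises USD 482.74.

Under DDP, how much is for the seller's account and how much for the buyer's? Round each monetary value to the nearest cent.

DDP: the seller bears all costs including import duty.
Seller's account: goods 227622.51 + inland to port 287.78 + freight 6309.10 + brokerage 486.36 + duty 9041.62 + delivery 482.74 = 244230.11
Buyer's account: 0.00

Seller: USD 244230.11; buyer: USD 0.00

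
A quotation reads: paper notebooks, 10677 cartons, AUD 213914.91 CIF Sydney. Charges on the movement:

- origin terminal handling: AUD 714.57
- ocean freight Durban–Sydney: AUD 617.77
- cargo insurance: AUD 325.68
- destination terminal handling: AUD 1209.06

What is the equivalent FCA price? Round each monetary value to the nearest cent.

Not relevant to the conversion: destination terminal — on the buyer under both terms; not part of either seller's price.
From CIF to FCA, the seller no longer bears: origin terminal, freight, insurance.
FCA price = 213914.91 − 714.57 − 617.77 − 325.68 = 212256.89

FCA price: AUD 212256.89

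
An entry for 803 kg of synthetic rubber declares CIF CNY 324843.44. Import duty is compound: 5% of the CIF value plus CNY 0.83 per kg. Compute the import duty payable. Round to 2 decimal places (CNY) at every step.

Ad valorem component: 324843.44 × 5% = 16242.17
Specific component: 803 × 0.83 = 666.49
Import duty = 16242.17 + 666.49 = 16908.66

Import duty: CNY 16908.66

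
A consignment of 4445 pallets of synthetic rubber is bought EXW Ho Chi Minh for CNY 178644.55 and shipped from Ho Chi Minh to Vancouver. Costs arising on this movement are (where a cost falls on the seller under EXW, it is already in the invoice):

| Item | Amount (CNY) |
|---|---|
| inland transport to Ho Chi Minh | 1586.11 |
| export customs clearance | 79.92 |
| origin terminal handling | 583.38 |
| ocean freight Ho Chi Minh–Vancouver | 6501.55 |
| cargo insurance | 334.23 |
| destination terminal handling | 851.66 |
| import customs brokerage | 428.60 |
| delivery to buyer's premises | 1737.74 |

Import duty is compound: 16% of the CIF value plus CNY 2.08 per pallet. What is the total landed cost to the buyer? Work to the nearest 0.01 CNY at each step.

EXW: the seller makes goods available at their premises; the buyer bears all onward costs.
CIF value = EXW price + inland to port + export clearance + origin terminal + freight + insurance = 178644.55 + 1586.11 + 79.92 + 583.38 + 6501.55 + 334.23 = 187729.74
Ad valorem component: 187729.74 × 16% = 30036.76
Specific component: 4445 × 2.08 = 9245.60
Import duty = 30036.76 + 9245.60 = 39282.36
Buyer bears: inland to port 1586.11 + export clearance 79.92 + origin terminal 583.38 + freight 6501.55 + insurance 334.23 + destination terminal 851.66 + brokerage 428.60 + delivery 1737.74 + duty 39282.36 = 51385.55
Landed cost = invoice 178644.55 + 51385.55 = 230030.10

Total landed cost: CNY 230030.10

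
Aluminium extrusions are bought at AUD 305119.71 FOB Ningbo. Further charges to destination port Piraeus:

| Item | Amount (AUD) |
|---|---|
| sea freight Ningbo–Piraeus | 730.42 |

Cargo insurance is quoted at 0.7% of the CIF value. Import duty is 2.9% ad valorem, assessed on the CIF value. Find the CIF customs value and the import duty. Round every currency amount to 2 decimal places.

CIF value: AUD 308006.17; import duty: AUD 8932.18

Let C be the CIF value. C = FOB price + freight + 0.7% × C
C − 0.7% × C = 305119.71 + 730.42
0.993 × C = 305850.13
C = 305850.13 / 0.993 = 308006.17
Insurance premium = 0.7% × 308006.17 = 2156.04
Import duty = 308006.17 × 2.9% = 8932.18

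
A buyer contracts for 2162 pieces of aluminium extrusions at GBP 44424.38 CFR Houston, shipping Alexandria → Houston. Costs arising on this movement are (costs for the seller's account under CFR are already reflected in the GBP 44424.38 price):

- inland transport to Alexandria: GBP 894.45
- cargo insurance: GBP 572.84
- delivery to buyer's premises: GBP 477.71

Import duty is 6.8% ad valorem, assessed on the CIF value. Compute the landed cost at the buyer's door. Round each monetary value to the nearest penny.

CFR: the seller pays costs through ocean freight to the destination port, but not insurance.
Already in the invoice (seller's account under CFR): inland to port — exclude.
CIF value = CFR price + insurance = 44424.38 + 572.84 = 44997.22
Import duty = 44997.22 × 6.8% = 3059.81
Buyer bears: insurance 572.84 + delivery 477.71 + duty 3059.81 = 4110.36
Landed cost = invoice 44424.38 + 4110.36 = 48534.74

Total landed cost: GBP 48534.74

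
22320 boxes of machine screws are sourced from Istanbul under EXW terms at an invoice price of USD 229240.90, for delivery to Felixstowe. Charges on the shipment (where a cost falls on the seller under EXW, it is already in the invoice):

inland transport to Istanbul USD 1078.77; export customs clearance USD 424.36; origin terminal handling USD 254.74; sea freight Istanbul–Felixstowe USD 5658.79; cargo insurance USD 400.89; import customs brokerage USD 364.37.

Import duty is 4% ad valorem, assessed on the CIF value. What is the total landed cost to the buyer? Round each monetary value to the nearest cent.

EXW: the seller makes goods available at their premises; the buyer bears all onward costs.
CIF value = EXW price + inland to port + export clearance + origin terminal + freight + insurance = 229240.90 + 1078.77 + 424.36 + 254.74 + 5658.79 + 400.89 = 237058.45
Import duty = 237058.45 × 4% = 9482.34
Buyer bears: inland to port 1078.77 + export clearance 424.36 + origin terminal 254.74 + freight 5658.79 + insurance 400.89 + brokerage 364.37 + duty 9482.34 = 17664.26
Landed cost = invoice 229240.90 + 17664.26 = 246905.16

Total landed cost: USD 246905.16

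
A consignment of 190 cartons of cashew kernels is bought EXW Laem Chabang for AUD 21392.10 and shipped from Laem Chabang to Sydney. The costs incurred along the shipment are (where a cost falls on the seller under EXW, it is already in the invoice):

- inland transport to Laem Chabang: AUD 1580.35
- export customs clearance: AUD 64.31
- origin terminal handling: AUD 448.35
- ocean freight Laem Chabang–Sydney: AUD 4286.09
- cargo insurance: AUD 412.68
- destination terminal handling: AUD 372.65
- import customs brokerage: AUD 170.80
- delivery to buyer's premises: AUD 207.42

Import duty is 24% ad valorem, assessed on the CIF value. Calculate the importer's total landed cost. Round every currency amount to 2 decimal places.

EXW: the seller makes goods available at their premises; the buyer bears all onward costs.
CIF value = EXW price + inland to port + export clearance + origin terminal + freight + insurance = 21392.10 + 1580.35 + 64.31 + 448.35 + 4286.09 + 412.68 = 28183.88
Import duty = 28183.88 × 24% = 6764.13
Buyer bears: inland to port 1580.35 + export clearance 64.31 + origin terminal 448.35 + freight 4286.09 + insurance 412.68 + destination terminal 372.65 + brokerage 170.80 + delivery 207.42 + duty 6764.13 = 14306.78
Landed cost = invoice 21392.10 + 14306.78 = 35698.88

Total landed cost: AUD 35698.88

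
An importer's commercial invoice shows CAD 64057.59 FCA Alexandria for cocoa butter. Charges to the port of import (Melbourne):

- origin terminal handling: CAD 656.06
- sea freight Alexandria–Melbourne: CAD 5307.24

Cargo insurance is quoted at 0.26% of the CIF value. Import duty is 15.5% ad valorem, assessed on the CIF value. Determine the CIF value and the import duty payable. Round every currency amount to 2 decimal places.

Let C be the CIF value. C = FCA price + pre-shipment costs + freight + 0.26% × C
C − 0.26% × C = 64057.59 + 656.06 + 5307.24
0.9974 × C = 70020.89
C = 70020.89 / 0.9974 = 70203.42
Insurance premium = 0.26% × 70203.42 = 182.53
Import duty = 70203.42 × 15.5% = 10881.53

CIF value: CAD 70203.42; import duty: CAD 10881.53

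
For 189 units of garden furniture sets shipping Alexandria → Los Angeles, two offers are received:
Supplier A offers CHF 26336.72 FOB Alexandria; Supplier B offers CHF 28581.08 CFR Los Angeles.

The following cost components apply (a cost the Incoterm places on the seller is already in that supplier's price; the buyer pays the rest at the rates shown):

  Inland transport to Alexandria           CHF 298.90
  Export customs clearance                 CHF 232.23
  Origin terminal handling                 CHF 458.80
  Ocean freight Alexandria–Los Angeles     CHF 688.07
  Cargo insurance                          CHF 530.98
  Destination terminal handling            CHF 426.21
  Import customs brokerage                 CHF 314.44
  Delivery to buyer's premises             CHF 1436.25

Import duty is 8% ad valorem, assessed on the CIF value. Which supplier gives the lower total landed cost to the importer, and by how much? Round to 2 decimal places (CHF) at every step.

Supplier A (FOB):
CIF value = FOB price + freight + insurance = 26336.72 + 688.07 + 530.98 = 27555.77
Import duty = 27555.77 × 8% = 2204.46
Buyer bears (A): 688.07 + 530.98 + 426.21 + 314.44 + 1436.25 = 3395.95
Landed cost (A) = invoice 26336.72 + 3395.95 + duty 2204.46 = 31937.13
Supplier B (CFR):
CIF value = CFR price + insurance = 28581.08 + 530.98 = 29112.06
Import duty = 29112.06 × 8% = 2328.96
Buyer bears (B): 530.98 + 426.21 + 314.44 + 1436.25 = 2707.88
Landed cost (B) = invoice 28581.08 + 2707.88 + duty 2328.96 = 33617.92
Difference = |31937.13 − 33617.92| = 1680.79

Supplier A is cheaper by CHF 1680.79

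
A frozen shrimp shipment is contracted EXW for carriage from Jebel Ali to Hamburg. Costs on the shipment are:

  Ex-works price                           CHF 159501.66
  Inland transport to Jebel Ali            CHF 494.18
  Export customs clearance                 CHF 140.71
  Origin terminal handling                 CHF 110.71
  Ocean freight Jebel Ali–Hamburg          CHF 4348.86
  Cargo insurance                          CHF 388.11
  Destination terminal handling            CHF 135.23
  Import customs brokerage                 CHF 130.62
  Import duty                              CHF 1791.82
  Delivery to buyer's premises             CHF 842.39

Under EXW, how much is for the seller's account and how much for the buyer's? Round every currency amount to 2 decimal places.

EXW: the seller makes goods available at their premises; the buyer bears all onward costs.
Seller's account: goods 159501.66 = 159501.66
Buyer's account: inland to port 494.18 + export clearance 140.71 + origin terminal 110.71 + freight 4348.86 + insurance 388.11 + destination terminal 135.23 + brokerage 130.62 + duty 1791.82 + delivery 842.39 = 8382.63

Seller: CHF 159501.66; buyer: CHF 8382.63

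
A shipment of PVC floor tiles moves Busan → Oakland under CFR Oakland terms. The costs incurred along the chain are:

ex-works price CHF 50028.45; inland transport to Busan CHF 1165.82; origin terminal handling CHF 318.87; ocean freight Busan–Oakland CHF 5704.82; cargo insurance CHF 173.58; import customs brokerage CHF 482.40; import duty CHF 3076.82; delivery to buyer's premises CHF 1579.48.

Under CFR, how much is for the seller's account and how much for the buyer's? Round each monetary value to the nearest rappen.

Seller: CHF 57217.96; buyer: CHF 5312.28

CFR: the seller pays costs through ocean freight to the destination port, but not insurance.
Seller's account: goods 50028.45 + inland to port 1165.82 + origin terminal 318.87 + freight 5704.82 = 57217.96
Buyer's account: insurance 173.58 + brokerage 482.40 + duty 3076.82 + delivery 1579.48 = 5312.28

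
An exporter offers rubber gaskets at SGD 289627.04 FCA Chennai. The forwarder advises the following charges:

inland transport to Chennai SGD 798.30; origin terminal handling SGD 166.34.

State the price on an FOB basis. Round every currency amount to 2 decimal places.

Not relevant to the conversion: inland to port — on the seller under both FCA and FOB; already in the FCA price and stays in the FOB price.
From FCA to FOB, the seller additionally bears: origin terminal.
FOB price = 289627.04 + 166.34 = 289793.38

FOB price: SGD 289793.38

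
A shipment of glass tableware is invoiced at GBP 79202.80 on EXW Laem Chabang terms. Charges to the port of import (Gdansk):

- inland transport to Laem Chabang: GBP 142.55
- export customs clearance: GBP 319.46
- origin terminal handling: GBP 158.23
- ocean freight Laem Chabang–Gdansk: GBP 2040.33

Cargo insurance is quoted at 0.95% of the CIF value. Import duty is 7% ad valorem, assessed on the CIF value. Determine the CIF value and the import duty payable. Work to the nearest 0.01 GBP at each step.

Let C be the CIF value. C = EXW price + pre-shipment costs + freight + 0.95% × C
C − 0.95% × C = 79202.80 + 142.55 + 319.46 + 158.23 + 2040.33
0.9905 × C = 81863.37
C = 81863.37 / 0.9905 = 82648.53
Insurance premium = 0.95% × 82648.53 = 785.16
Import duty = 82648.53 × 7% = 5785.40

CIF value: GBP 82648.53; import duty: GBP 5785.40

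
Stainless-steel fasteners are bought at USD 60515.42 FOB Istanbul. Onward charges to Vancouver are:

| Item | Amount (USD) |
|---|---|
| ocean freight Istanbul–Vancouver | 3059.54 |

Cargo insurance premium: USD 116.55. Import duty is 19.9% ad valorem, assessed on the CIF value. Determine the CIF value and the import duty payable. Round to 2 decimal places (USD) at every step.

CIF value: USD 63691.51; import duty: USD 12674.61

CIF = FOB price + freight + insurance
CIF = 60515.42 + 3059.54 + 116.55 = 63691.51
Import duty = 63691.51 × 19.9% = 12674.61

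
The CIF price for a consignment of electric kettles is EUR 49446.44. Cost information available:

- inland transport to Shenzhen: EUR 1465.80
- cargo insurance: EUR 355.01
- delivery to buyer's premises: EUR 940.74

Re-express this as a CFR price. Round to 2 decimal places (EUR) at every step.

Not relevant to the conversion: inland to port — on the seller under both CIF and CFR; already in the CIF price and stays in the CFR price. delivery — on the buyer under both terms; not part of either seller's price.
From CIF to CFR, the seller no longer bears: insurance.
CFR price = 49446.44 − 355.01 = 49091.43

CFR price: EUR 49091.43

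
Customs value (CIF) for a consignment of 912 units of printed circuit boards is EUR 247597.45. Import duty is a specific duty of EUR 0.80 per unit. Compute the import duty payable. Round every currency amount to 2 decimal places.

Import duty = 912 × 0.80 = 729.60

Import duty: EUR 729.60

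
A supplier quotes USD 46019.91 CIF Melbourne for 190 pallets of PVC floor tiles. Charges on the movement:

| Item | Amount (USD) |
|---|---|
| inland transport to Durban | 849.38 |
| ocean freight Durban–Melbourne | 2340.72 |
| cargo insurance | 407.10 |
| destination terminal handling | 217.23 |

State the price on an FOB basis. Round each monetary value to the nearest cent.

Not relevant to the conversion: inland to port — on the seller under both CIF and FOB; already in the CIF price and stays in the FOB price. destination terminal — on the buyer under both terms; not part of either seller's price.
From CIF to FOB, the seller no longer bears: freight, insurance.
FOB price = 46019.91 − 2340.72 − 407.10 = 43272.09

FOB price: USD 43272.09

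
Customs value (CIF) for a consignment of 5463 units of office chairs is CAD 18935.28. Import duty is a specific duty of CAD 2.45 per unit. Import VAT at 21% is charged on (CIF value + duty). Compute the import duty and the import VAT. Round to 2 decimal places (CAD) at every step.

Import duty: CAD 13384.35; import VAT: CAD 6787.12

Import duty = 5463 × 2.45 = 13384.35
VAT base = CIF + duty = 18935.28 + 13384.35 = 32319.63
Import VAT = 32319.63 × 21% = 6787.12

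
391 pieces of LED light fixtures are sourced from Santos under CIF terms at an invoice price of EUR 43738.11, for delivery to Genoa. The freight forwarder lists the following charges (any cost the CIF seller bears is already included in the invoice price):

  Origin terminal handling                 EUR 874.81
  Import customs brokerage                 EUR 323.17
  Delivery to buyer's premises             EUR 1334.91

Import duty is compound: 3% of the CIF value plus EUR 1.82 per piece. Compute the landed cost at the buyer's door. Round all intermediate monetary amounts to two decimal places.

CIF: the seller pays costs through ocean freight and marine insurance to the destination port.
Already in the invoice (seller's account under CIF): origin terminal — exclude.
The CIF price already equals the CIF value: 43738.11
Ad valorem component: 43738.11 × 3% = 1312.14
Specific component: 391 × 1.82 = 711.62
Import duty = 1312.14 + 711.62 = 2023.76
Buyer bears: brokerage 323.17 + delivery 1334.91 + duty 2023.76 = 3681.84
Landed cost = invoice 43738.11 + 3681.84 = 47419.95

Total landed cost: EUR 47419.95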